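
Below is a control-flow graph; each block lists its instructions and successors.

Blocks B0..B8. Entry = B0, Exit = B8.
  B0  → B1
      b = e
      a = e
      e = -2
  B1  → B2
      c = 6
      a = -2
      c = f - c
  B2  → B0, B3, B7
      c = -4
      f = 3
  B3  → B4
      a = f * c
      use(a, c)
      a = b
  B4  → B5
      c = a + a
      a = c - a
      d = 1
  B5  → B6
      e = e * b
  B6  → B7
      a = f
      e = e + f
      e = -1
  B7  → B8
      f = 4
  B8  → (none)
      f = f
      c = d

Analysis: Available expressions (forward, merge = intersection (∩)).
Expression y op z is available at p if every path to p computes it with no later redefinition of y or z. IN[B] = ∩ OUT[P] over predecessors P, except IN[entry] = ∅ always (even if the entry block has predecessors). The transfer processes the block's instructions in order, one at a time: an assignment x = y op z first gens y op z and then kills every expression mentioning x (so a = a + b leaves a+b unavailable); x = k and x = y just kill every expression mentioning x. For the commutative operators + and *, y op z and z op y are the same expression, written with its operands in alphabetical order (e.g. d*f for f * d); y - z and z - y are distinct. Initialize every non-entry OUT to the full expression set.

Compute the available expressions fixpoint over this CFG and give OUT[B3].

Converged values:
  B0:  IN={}  OUT={}
  B1:  IN={}  OUT={}
  B2:  IN={}  OUT={}
  B3:  IN={}  OUT={c*f}
  B4:  IN={c*f}  OUT={}
  B5:  IN={}  OUT={}
  B6:  IN={}  OUT={}
  B7:  IN={}  OUT={}
  B8:  IN={}  OUT={}

Merge at B3: IN[B3] = OUT[B2] = {}
Applying B3's transfer function to that IN value gives OUT[B3] (row B3 above).

Answer: {c*f}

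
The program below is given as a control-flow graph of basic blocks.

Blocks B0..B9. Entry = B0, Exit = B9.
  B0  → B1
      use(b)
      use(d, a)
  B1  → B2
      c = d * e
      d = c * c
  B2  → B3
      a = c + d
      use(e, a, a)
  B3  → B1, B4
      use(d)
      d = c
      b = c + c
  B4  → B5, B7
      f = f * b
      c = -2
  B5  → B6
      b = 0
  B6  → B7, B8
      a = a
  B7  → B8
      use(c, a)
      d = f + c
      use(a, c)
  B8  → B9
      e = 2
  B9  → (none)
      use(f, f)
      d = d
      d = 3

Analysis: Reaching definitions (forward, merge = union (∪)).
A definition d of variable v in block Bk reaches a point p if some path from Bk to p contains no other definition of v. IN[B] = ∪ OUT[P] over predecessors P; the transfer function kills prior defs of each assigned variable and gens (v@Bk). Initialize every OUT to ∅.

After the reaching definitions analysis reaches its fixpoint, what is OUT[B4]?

Converged values:
  B0: | IN={} | OUT={}
  B1: | IN={a@B2, b@B3, c@B1, d@B3} | OUT={a@B2, b@B3, c@B1, d@B1}
  B2: | IN={a@B2, b@B3, c@B1, d@B1} | OUT={a@B2, b@B3, c@B1, d@B1}
  B3: | IN={a@B2, b@B3, c@B1, d@B1} | OUT={a@B2, b@B3, c@B1, d@B3}
  B4: | IN={a@B2, b@B3, c@B1, d@B3} | OUT={a@B2, b@B3, c@B4, d@B3, f@B4}
  B5: | IN={a@B2, b@B3, c@B4, d@B3, f@B4} | OUT={a@B2, b@B5, c@B4, d@B3, f@B4}
  B6: | IN={a@B2, b@B5, c@B4, d@B3, f@B4} | OUT={a@B6, b@B5, c@B4, d@B3, f@B4}
  B7: | IN={a@B2, a@B6, b@B3, b@B5, c@B4, d@B3, f@B4} | OUT={a@B2, a@B6, b@B3, b@B5, c@B4, d@B7, f@B4}
  B8: | IN={a@B2, a@B6, b@B3, b@B5, c@B4, d@B3, d@B7, f@B4} | OUT={a@B2, a@B6, b@B3, b@B5, c@B4, d@B3, d@B7, e@B8, f@B4}
  B9: | IN={a@B2, a@B6, b@B3, b@B5, c@B4, d@B3, d@B7, e@B8, f@B4} | OUT={a@B2, a@B6, b@B3, b@B5, c@B4, d@B9, e@B8, f@B4}

Merge at B4: IN[B4] = OUT[B3] = {a@B2, b@B3, c@B1, d@B3}
Applying B4's transfer function to that IN value gives OUT[B4] (row B4 above).

Answer: {a@B2, b@B3, c@B4, d@B3, f@B4}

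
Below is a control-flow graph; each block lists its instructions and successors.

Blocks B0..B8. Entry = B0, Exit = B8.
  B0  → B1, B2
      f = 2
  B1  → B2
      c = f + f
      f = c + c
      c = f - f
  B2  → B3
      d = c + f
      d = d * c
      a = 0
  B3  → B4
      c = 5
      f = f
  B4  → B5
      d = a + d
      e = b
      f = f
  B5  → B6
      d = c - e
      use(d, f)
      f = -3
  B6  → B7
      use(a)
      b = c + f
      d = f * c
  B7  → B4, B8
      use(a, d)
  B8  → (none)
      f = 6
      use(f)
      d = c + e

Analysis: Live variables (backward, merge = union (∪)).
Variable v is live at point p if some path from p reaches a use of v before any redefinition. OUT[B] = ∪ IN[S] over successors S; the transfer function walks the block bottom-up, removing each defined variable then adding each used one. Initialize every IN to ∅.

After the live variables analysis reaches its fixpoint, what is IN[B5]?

Fixpoint table:
  B0: | IN={b, c} | OUT={b, c, f}
  B1: | IN={b, f} | OUT={b, c, f}
  B2: | IN={b, c, f} | OUT={a, b, d, f}
  B3: | IN={a, b, d, f} | OUT={a, b, c, d, f}
  B4: | IN={a, b, c, d, f} | OUT={a, c, e, f}
  B5: | IN={a, c, e, f} | OUT={a, c, e, f}
  B6: | IN={a, c, e, f} | OUT={a, b, c, d, e, f}
  B7: | IN={a, b, c, d, e, f} | OUT={a, b, c, d, e, f}
  B8: | IN={c, e} | OUT={}

Merge at B5: OUT[B5] = IN[B6] = {a, c, e, f}
Applying B5's transfer function to that OUT value gives IN[B5] (row B5 above).

Answer: {a, c, e, f}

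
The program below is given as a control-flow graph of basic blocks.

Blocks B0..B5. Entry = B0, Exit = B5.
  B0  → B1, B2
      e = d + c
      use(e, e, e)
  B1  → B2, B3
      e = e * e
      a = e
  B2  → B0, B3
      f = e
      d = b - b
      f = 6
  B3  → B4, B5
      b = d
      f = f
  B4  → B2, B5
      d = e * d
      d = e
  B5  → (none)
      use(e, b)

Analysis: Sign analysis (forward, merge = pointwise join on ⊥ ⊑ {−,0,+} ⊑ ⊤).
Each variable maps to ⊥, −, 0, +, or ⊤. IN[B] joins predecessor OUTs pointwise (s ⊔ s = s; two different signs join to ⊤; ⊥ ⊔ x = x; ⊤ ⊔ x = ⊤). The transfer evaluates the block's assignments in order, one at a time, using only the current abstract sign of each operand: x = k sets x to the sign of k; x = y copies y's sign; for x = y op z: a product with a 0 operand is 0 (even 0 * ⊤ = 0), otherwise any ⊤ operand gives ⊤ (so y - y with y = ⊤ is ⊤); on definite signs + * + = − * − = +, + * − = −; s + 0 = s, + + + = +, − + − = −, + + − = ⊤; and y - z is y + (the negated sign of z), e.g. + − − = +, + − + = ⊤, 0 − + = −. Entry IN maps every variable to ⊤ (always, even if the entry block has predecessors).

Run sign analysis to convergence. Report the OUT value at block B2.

Answer: {a: ⊤, b: ⊤, c: ⊤, d: ⊤, e: ⊤, f: +}

Trace:
Per-block solution:
  B0:  IN=(all ⊤)  OUT=(all ⊤)
  B1:  IN=(all ⊤)  OUT=(all ⊤)
  B2:  IN=(all ⊤)  OUT={f:+; rest ⊤}
  B3:  IN=(all ⊤)  OUT=(all ⊤)
  B4:  IN=(all ⊤)  OUT=(all ⊤)
  B5:  IN=(all ⊤)  OUT=(all ⊤)

Merge at B2: IN[B2] = OUT[B0] ⊔ OUT[B1] ⊔ OUT[B4] = {a: ⊤, b: ⊤, c: ⊤, d: ⊤, e: ⊤, f: ⊤}
Applying B2's transfer function to that IN value gives OUT[B2] (row B2 above).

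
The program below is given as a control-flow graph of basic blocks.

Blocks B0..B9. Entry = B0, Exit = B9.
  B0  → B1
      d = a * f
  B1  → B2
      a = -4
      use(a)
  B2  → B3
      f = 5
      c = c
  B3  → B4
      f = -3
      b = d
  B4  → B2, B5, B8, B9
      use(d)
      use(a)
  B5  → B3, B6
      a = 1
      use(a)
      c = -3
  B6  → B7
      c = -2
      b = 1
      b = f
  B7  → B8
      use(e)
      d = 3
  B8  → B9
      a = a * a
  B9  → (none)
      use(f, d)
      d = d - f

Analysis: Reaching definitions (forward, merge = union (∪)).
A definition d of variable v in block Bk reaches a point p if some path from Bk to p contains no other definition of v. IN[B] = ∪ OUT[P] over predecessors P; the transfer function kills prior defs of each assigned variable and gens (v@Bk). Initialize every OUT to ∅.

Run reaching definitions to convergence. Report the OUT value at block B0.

Per-block solution:
  B0: | IN={} | OUT={d@B0}
  B1: | IN={d@B0} | OUT={a@B1, d@B0}
  B2: | IN={a@B1, a@B5, b@B3, c@B2, c@B5, d@B0, f@B3} | OUT={a@B1, a@B5, b@B3, c@B2, d@B0, f@B2}
  B3: | IN={a@B1, a@B5, b@B3, c@B2, c@B5, d@B0, f@B2, f@B3} | OUT={a@B1, a@B5, b@B3, c@B2, c@B5, d@B0, f@B3}
  B4: | IN={a@B1, a@B5, b@B3, c@B2, c@B5, d@B0, f@B3} | OUT={a@B1, a@B5, b@B3, c@B2, c@B5, d@B0, f@B3}
  B5: | IN={a@B1, a@B5, b@B3, c@B2, c@B5, d@B0, f@B3} | OUT={a@B5, b@B3, c@B5, d@B0, f@B3}
  B6: | IN={a@B5, b@B3, c@B5, d@B0, f@B3} | OUT={a@B5, b@B6, c@B6, d@B0, f@B3}
  B7: | IN={a@B5, b@B6, c@B6, d@B0, f@B3} | OUT={a@B5, b@B6, c@B6, d@B7, f@B3}
  B8: | IN={a@B1, a@B5, b@B3, b@B6, c@B2, c@B5, c@B6, d@B0, d@B7, f@B3} | OUT={a@B8, b@B3, b@B6, c@B2, c@B5, c@B6, d@B0, d@B7, f@B3}
  B9: | IN={a@B1, a@B5, a@B8, b@B3, b@B6, c@B2, c@B5, c@B6, d@B0, d@B7, f@B3} | OUT={a@B1, a@B5, a@B8, b@B3, b@B6, c@B2, c@B5, c@B6, d@B9, f@B3}

B0 is the boundary node: IN[B0] = {}
Applying B0's transfer function to that IN value gives OUT[B0] (row B0 above).

Answer: {d@B0}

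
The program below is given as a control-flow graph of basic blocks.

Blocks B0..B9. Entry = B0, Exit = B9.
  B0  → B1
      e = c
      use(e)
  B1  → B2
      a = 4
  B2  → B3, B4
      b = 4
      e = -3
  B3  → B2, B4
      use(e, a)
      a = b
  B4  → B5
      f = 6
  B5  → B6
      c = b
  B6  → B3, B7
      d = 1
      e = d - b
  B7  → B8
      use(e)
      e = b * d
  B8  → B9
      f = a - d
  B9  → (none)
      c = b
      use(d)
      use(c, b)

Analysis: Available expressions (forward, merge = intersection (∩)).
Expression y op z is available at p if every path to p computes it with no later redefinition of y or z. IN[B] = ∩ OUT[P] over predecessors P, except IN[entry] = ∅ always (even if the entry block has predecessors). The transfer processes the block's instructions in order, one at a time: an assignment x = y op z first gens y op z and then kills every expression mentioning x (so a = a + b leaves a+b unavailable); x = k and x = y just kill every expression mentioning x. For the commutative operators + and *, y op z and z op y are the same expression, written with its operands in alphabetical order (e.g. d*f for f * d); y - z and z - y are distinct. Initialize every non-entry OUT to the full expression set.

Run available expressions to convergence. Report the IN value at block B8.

Answer: {b*d, d-b}

Trace:
Fixpoint table:
  B0:   IN={}   OUT={}
  B1:   IN={}   OUT={}
  B2:   IN={}   OUT={}
  B3:   IN={}   OUT={}
  B4:   IN={}   OUT={}
  B5:   IN={}   OUT={}
  B6:   IN={}   OUT={d-b}
  B7:   IN={d-b}   OUT={b*d, d-b}
  B8:   IN={b*d, d-b}   OUT={a-d, b*d, d-b}
  B9:   IN={a-d, b*d, d-b}   OUT={a-d, b*d, d-b}

Merge at B8: IN[B8] = OUT[B7] = {b*d, d-b}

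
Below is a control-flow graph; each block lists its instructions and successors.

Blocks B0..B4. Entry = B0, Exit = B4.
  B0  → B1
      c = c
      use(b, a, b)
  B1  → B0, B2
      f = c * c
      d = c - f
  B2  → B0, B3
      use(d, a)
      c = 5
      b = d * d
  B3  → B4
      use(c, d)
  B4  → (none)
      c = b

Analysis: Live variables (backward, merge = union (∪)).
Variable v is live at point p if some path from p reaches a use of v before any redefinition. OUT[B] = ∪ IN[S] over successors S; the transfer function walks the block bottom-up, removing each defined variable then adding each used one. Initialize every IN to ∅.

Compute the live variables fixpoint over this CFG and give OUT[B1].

Answer: {a, b, c, d}

Working:
Converged values:
  B0:   IN={a, b, c}   OUT={a, b, c}
  B1:   IN={a, b, c}   OUT={a, b, c, d}
  B2:   IN={a, d}   OUT={a, b, c, d}
  B3:   IN={b, c, d}   OUT={b}
  B4:   IN={b}   OUT={}

Merge at B1: OUT[B1] = IN[B0] ⊔ IN[B2] = {a, b, c, d}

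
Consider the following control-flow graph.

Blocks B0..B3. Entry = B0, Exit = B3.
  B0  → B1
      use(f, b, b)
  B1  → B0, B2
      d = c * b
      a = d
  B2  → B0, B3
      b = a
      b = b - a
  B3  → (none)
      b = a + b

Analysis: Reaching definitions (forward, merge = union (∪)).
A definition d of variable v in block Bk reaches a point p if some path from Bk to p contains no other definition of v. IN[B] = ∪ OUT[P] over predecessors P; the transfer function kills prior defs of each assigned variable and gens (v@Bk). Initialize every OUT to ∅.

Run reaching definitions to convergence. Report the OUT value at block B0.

Answer: {a@B1, b@B2, d@B1}

Derivation:
Fixpoint table:
  B0: | IN={a@B1, b@B2, d@B1} | OUT={a@B1, b@B2, d@B1}
  B1: | IN={a@B1, b@B2, d@B1} | OUT={a@B1, b@B2, d@B1}
  B2: | IN={a@B1, b@B2, d@B1} | OUT={a@B1, b@B2, d@B1}
  B3: | IN={a@B1, b@B2, d@B1} | OUT={a@B1, b@B3, d@B1}

Merge at B0 (entry node, so the boundary value {} is joined with the incoming edge(s)): IN[B0] = {} ⊔ OUT[B1] ⊔ OUT[B2] = {a@B1, b@B2, d@B1}
Applying B0's transfer function to that IN value gives OUT[B0] (row B0 above).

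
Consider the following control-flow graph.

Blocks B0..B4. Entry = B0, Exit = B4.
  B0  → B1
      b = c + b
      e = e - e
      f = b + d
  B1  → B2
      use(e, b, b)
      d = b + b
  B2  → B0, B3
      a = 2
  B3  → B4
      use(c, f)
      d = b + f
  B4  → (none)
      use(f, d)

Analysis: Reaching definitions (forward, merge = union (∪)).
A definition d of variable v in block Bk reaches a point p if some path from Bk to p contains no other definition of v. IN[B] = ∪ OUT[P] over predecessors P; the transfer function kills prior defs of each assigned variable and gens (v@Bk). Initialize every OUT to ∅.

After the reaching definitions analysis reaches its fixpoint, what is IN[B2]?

Fixpoint table:
  B0:   IN={a@B2, b@B0, d@B1, e@B0, f@B0}   OUT={a@B2, b@B0, d@B1, e@B0, f@B0}
  B1:   IN={a@B2, b@B0, d@B1, e@B0, f@B0}   OUT={a@B2, b@B0, d@B1, e@B0, f@B0}
  B2:   IN={a@B2, b@B0, d@B1, e@B0, f@B0}   OUT={a@B2, b@B0, d@B1, e@B0, f@B0}
  B3:   IN={a@B2, b@B0, d@B1, e@B0, f@B0}   OUT={a@B2, b@B0, d@B3, e@B0, f@B0}
  B4:   IN={a@B2, b@B0, d@B3, e@B0, f@B0}   OUT={a@B2, b@B0, d@B3, e@B0, f@B0}

Merge at B2: IN[B2] = OUT[B1] = {a@B2, b@B0, d@B1, e@B0, f@B0}

Answer: {a@B2, b@B0, d@B1, e@B0, f@B0}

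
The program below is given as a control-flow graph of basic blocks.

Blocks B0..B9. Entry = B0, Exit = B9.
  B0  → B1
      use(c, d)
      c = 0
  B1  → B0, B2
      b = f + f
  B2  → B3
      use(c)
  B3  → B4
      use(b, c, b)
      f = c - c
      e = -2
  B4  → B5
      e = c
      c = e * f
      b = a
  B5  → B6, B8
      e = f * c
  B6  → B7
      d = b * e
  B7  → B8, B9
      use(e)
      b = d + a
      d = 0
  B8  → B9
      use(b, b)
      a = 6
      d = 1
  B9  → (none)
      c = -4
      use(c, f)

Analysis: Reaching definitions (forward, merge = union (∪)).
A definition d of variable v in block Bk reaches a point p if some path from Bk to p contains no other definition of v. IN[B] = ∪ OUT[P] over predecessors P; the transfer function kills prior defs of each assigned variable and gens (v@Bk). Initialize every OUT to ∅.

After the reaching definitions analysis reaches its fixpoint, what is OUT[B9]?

Converged values:
  B0:   IN={b@B1, c@B0}   OUT={b@B1, c@B0}
  B1:   IN={b@B1, c@B0}   OUT={b@B1, c@B0}
  B2:   IN={b@B1, c@B0}   OUT={b@B1, c@B0}
  B3:   IN={b@B1, c@B0}   OUT={b@B1, c@B0, e@B3, f@B3}
  B4:   IN={b@B1, c@B0, e@B3, f@B3}   OUT={b@B4, c@B4, e@B4, f@B3}
  B5:   IN={b@B4, c@B4, e@B4, f@B3}   OUT={b@B4, c@B4, e@B5, f@B3}
  B6:   IN={b@B4, c@B4, e@B5, f@B3}   OUT={b@B4, c@B4, d@B6, e@B5, f@B3}
  B7:   IN={b@B4, c@B4, d@B6, e@B5, f@B3}   OUT={b@B7, c@B4, d@B7, e@B5, f@B3}
  B8:   IN={b@B4, b@B7, c@B4, d@B7, e@B5, f@B3}   OUT={a@B8, b@B4, b@B7, c@B4, d@B8, e@B5, f@B3}
  B9:   IN={a@B8, b@B4, b@B7, c@B4, d@B7, d@B8, e@B5, f@B3}   OUT={a@B8, b@B4, b@B7, c@B9, d@B7, d@B8, e@B5, f@B3}

Merge at B9: IN[B9] = OUT[B7] ⊔ OUT[B8] = {a@B8, b@B4, b@B7, c@B4, d@B7, d@B8, e@B5, f@B3}
Applying B9's transfer function to that IN value gives OUT[B9] (row B9 above).

Answer: {a@B8, b@B4, b@B7, c@B9, d@B7, d@B8, e@B5, f@B3}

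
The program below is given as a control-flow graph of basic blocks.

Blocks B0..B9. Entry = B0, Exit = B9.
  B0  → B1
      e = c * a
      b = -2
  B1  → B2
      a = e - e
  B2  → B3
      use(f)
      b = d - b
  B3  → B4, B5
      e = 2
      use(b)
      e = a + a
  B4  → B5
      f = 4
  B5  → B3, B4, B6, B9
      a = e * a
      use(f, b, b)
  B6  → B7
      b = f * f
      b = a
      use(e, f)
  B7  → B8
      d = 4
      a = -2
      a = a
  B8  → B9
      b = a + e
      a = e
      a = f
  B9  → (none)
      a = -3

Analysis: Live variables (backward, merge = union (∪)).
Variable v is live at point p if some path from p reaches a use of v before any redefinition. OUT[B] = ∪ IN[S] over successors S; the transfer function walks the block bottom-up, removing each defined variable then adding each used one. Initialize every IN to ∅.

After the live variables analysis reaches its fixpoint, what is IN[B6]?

Answer: {a, e, f}

Working:
Per-block solution:
  B0:   IN={a, c, d, f}   OUT={b, d, e, f}
  B1:   IN={b, d, e, f}   OUT={a, b, d, f}
  B2:   IN={a, b, d, f}   OUT={a, b, f}
  B3:   IN={a, b, f}   OUT={a, b, e, f}
  B4:   IN={a, b, e}   OUT={a, b, e, f}
  B5:   IN={a, b, e, f}   OUT={a, b, e, f}
  B6:   IN={a, e, f}   OUT={e, f}
  B7:   IN={e, f}   OUT={a, e, f}
  B8:   IN={a, e, f}   OUT={}
  B9:   IN={}   OUT={}

Merge at B6: OUT[B6] = IN[B7] = {e, f}
Applying B6's transfer function to that OUT value gives IN[B6] (row B6 above).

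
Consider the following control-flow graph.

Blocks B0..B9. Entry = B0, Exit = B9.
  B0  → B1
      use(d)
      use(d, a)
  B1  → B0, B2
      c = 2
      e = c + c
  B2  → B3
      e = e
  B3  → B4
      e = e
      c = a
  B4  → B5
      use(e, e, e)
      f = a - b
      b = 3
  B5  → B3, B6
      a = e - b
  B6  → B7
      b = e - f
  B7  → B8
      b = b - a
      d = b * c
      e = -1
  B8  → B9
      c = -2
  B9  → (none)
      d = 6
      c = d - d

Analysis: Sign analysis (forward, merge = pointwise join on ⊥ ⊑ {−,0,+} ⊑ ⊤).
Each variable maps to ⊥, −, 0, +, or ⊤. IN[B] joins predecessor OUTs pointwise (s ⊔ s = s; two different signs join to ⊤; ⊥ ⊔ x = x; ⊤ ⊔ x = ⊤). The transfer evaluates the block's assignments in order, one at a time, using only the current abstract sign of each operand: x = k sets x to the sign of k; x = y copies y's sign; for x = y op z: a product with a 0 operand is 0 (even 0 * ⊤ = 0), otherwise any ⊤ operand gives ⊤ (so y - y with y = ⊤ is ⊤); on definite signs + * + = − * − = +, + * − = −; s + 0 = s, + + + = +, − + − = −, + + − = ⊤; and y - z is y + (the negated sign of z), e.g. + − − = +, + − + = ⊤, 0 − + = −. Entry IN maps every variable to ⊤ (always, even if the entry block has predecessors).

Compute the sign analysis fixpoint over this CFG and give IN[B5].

Answer: {a: ⊤, b: +, c: ⊤, d: ⊤, e: +, f: ⊤}

Trace:
Fixpoint table:
  B0:  IN=(all ⊤)  OUT=(all ⊤)
  B1:  IN=(all ⊤)  OUT={c:+, e:+; rest ⊤}
  B2:  IN={c:+, e:+; rest ⊤}  OUT={c:+, e:+; rest ⊤}
  B3:  IN={e:+; rest ⊤}  OUT={e:+; rest ⊤}
  B4:  IN={e:+; rest ⊤}  OUT={b:+, e:+; rest ⊤}
  B5:  IN={b:+, e:+; rest ⊤}  OUT={b:+, e:+; rest ⊤}
  B6:  IN={b:+, e:+; rest ⊤}  OUT={e:+; rest ⊤}
  B7:  IN={e:+; rest ⊤}  OUT={e:-; rest ⊤}
  B8:  IN={e:-; rest ⊤}  OUT={c:-, e:-; rest ⊤}
  B9:  IN={c:-, e:-; rest ⊤}  OUT={d:+, e:-; rest ⊤}

Merge at B5: IN[B5] = OUT[B4] = {a: ⊤, b: +, c: ⊤, d: ⊤, e: +, f: ⊤}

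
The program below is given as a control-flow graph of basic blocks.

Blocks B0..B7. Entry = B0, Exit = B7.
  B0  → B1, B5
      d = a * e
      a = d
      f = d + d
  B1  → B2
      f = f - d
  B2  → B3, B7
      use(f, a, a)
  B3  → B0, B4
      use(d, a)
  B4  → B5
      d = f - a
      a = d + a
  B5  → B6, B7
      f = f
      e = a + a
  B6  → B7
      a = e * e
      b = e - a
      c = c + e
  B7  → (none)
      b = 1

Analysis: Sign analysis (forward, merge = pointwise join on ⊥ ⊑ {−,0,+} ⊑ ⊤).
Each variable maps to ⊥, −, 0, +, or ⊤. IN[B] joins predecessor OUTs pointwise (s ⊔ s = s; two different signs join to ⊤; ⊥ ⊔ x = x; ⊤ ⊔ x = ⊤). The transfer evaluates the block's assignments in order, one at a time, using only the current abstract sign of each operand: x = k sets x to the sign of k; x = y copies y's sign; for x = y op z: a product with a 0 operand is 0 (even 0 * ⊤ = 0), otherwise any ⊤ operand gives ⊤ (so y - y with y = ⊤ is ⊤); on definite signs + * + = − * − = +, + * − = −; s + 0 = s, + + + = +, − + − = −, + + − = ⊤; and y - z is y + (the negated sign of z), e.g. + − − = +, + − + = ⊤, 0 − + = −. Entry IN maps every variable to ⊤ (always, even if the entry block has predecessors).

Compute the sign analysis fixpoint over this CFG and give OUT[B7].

Answer: {a: ⊤, b: +, c: ⊤, d: ⊤, e: ⊤, f: ⊤}

Working:
Per-block solution:
  B0: | IN=(all ⊤) | OUT=(all ⊤)
  B1: | IN=(all ⊤) | OUT=(all ⊤)
  B2: | IN=(all ⊤) | OUT=(all ⊤)
  B3: | IN=(all ⊤) | OUT=(all ⊤)
  B4: | IN=(all ⊤) | OUT=(all ⊤)
  B5: | IN=(all ⊤) | OUT=(all ⊤)
  B6: | IN=(all ⊤) | OUT=(all ⊤)
  B7: | IN=(all ⊤) | OUT={b:+; rest ⊤}

Merge at B7: IN[B7] = OUT[B2] ⊔ OUT[B5] ⊔ OUT[B6] = {a: ⊤, b: ⊤, c: ⊤, d: ⊤, e: ⊤, f: ⊤}
Applying B7's transfer function to that IN value gives OUT[B7] (row B7 above).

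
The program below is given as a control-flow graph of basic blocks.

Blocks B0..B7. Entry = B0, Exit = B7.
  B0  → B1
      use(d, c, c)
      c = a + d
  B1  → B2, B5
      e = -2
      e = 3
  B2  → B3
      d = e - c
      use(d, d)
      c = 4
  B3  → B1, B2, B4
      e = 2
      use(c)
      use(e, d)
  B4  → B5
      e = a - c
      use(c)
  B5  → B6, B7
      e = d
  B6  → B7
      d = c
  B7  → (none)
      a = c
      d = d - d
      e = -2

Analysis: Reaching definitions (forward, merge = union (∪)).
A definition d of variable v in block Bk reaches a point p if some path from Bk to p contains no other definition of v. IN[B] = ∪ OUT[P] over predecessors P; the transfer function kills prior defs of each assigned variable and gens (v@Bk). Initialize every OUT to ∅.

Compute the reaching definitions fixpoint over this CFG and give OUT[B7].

Answer: {a@B7, c@B0, c@B2, d@B7, e@B7}

Derivation:
Fixpoint table:
  B0:  IN={}  OUT={c@B0}
  B1:  IN={c@B0, c@B2, d@B2, e@B3}  OUT={c@B0, c@B2, d@B2, e@B1}
  B2:  IN={c@B0, c@B2, d@B2, e@B1, e@B3}  OUT={c@B2, d@B2, e@B1, e@B3}
  B3:  IN={c@B2, d@B2, e@B1, e@B3}  OUT={c@B2, d@B2, e@B3}
  B4:  IN={c@B2, d@B2, e@B3}  OUT={c@B2, d@B2, e@B4}
  B5:  IN={c@B0, c@B2, d@B2, e@B1, e@B4}  OUT={c@B0, c@B2, d@B2, e@B5}
  B6:  IN={c@B0, c@B2, d@B2, e@B5}  OUT={c@B0, c@B2, d@B6, e@B5}
  B7:  IN={c@B0, c@B2, d@B2, d@B6, e@B5}  OUT={a@B7, c@B0, c@B2, d@B7, e@B7}

Merge at B7: IN[B7] = OUT[B5] ⊔ OUT[B6] = {c@B0, c@B2, d@B2, d@B6, e@B5}
Applying B7's transfer function to that IN value gives OUT[B7] (row B7 above).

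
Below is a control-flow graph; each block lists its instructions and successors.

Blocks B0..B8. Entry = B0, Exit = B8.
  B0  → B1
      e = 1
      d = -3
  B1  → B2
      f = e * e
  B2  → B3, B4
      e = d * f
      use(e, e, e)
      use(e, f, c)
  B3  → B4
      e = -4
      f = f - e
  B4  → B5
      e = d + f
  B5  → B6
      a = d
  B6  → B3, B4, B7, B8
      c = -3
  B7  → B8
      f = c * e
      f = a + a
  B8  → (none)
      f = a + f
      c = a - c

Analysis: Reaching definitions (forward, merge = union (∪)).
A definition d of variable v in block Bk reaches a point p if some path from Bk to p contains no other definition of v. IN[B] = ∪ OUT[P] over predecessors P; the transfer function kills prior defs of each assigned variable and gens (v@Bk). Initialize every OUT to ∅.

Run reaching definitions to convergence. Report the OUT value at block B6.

Answer: {a@B5, c@B6, d@B0, e@B4, f@B1, f@B3}

Derivation:
Converged values:
  B0:   IN={}   OUT={d@B0, e@B0}
  B1:   IN={d@B0, e@B0}   OUT={d@B0, e@B0, f@B1}
  B2:   IN={d@B0, e@B0, f@B1}   OUT={d@B0, e@B2, f@B1}
  B3:   IN={a@B5, c@B6, d@B0, e@B2, e@B4, f@B1, f@B3}   OUT={a@B5, c@B6, d@B0, e@B3, f@B3}
  B4:   IN={a@B5, c@B6, d@B0, e@B2, e@B3, e@B4, f@B1, f@B3}   OUT={a@B5, c@B6, d@B0, e@B4, f@B1, f@B3}
  B5:   IN={a@B5, c@B6, d@B0, e@B4, f@B1, f@B3}   OUT={a@B5, c@B6, d@B0, e@B4, f@B1, f@B3}
  B6:   IN={a@B5, c@B6, d@B0, e@B4, f@B1, f@B3}   OUT={a@B5, c@B6, d@B0, e@B4, f@B1, f@B3}
  B7:   IN={a@B5, c@B6, d@B0, e@B4, f@B1, f@B3}   OUT={a@B5, c@B6, d@B0, e@B4, f@B7}
  B8:   IN={a@B5, c@B6, d@B0, e@B4, f@B1, f@B3, f@B7}   OUT={a@B5, c@B8, d@B0, e@B4, f@B8}

Merge at B6: IN[B6] = OUT[B5] = {a@B5, c@B6, d@B0, e@B4, f@B1, f@B3}
Applying B6's transfer function to that IN value gives OUT[B6] (row B6 above).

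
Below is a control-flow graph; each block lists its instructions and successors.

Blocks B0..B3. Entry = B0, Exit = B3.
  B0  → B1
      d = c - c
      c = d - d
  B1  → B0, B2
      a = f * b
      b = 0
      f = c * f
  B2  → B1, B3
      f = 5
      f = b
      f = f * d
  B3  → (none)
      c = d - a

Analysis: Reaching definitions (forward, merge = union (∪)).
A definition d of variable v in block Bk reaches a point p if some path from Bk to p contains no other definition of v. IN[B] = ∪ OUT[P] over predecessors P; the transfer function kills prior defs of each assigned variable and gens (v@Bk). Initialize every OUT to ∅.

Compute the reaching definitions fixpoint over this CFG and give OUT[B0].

Answer: {a@B1, b@B1, c@B0, d@B0, f@B1}

Trace:
Fixpoint table:
  B0: | IN={a@B1, b@B1, c@B0, d@B0, f@B1} | OUT={a@B1, b@B1, c@B0, d@B0, f@B1}
  B1: | IN={a@B1, b@B1, c@B0, d@B0, f@B1, f@B2} | OUT={a@B1, b@B1, c@B0, d@B0, f@B1}
  B2: | IN={a@B1, b@B1, c@B0, d@B0, f@B1} | OUT={a@B1, b@B1, c@B0, d@B0, f@B2}
  B3: | IN={a@B1, b@B1, c@B0, d@B0, f@B2} | OUT={a@B1, b@B1, c@B3, d@B0, f@B2}

Merge at B0 (entry node, so the boundary value {} is joined with the incoming edge(s)): IN[B0] = {} ⊔ OUT[B1] = {a@B1, b@B1, c@B0, d@B0, f@B1}
Applying B0's transfer function to that IN value gives OUT[B0] (row B0 above).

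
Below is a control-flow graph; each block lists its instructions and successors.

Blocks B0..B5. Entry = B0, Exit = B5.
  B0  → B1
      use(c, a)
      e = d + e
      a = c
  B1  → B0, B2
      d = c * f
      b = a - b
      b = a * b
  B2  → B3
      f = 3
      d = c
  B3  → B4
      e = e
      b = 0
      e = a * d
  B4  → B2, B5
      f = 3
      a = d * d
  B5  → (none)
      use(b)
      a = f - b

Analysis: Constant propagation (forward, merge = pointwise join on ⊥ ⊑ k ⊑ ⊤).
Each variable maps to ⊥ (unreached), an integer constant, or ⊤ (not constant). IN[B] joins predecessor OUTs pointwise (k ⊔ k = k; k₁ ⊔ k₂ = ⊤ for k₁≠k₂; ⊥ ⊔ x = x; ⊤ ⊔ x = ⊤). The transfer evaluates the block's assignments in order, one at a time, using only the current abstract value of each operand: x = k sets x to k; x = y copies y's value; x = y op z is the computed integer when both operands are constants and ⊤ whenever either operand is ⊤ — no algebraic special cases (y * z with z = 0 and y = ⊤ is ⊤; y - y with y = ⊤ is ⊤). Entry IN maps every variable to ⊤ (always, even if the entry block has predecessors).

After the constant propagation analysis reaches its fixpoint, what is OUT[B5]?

Fixpoint table:
  B0:  IN=(all ⊤)  OUT=(all ⊤)
  B1:  IN=(all ⊤)  OUT=(all ⊤)
  B2:  IN=(all ⊤)  OUT={f:3; rest ⊤}
  B3:  IN={f:3; rest ⊤}  OUT={b:0, f:3; rest ⊤}
  B4:  IN={b:0, f:3; rest ⊤}  OUT={b:0, f:3; rest ⊤}
  B5:  IN={b:0, f:3; rest ⊤}  OUT={a:3, b:0, f:3; rest ⊤}

Merge at B5: IN[B5] = OUT[B4] = {a: ⊤, b: 0, c: ⊤, d: ⊤, e: ⊤, f: 3}
Applying B5's transfer function to that IN value gives OUT[B5] (row B5 above).

Answer: {a: 3, b: 0, c: ⊤, d: ⊤, e: ⊤, f: 3}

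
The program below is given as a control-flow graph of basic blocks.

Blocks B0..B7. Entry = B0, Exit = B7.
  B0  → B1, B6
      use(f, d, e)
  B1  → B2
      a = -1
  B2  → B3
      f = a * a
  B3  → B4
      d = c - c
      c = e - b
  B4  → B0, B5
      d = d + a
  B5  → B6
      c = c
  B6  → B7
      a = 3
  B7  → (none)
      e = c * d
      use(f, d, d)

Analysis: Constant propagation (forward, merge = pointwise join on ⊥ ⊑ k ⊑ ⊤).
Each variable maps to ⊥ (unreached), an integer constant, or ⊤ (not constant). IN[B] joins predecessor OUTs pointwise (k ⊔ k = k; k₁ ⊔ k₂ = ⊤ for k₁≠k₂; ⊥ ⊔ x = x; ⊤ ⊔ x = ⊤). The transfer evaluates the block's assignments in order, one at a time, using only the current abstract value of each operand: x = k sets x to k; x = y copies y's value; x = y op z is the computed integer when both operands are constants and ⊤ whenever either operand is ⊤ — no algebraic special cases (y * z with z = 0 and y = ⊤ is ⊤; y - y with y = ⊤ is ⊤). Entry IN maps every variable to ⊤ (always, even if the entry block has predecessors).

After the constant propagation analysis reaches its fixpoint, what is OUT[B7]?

Fixpoint table:
  B0:  IN=(all ⊤)  OUT=(all ⊤)
  B1:  IN=(all ⊤)  OUT={a:-1; rest ⊤}
  B2:  IN={a:-1; rest ⊤}  OUT={a:-1, f:1; rest ⊤}
  B3:  IN={a:-1, f:1; rest ⊤}  OUT={a:-1, f:1; rest ⊤}
  B4:  IN={a:-1, f:1; rest ⊤}  OUT={a:-1, f:1; rest ⊤}
  B5:  IN={a:-1, f:1; rest ⊤}  OUT={a:-1, f:1; rest ⊤}
  B6:  IN=(all ⊤)  OUT={a:3; rest ⊤}
  B7:  IN={a:3; rest ⊤}  OUT={a:3; rest ⊤}

Merge at B7: IN[B7] = OUT[B6] = {a: 3, b: ⊤, c: ⊤, d: ⊤, e: ⊤, f: ⊤}
Applying B7's transfer function to that IN value gives OUT[B7] (row B7 above).

Answer: {a: 3, b: ⊤, c: ⊤, d: ⊤, e: ⊤, f: ⊤}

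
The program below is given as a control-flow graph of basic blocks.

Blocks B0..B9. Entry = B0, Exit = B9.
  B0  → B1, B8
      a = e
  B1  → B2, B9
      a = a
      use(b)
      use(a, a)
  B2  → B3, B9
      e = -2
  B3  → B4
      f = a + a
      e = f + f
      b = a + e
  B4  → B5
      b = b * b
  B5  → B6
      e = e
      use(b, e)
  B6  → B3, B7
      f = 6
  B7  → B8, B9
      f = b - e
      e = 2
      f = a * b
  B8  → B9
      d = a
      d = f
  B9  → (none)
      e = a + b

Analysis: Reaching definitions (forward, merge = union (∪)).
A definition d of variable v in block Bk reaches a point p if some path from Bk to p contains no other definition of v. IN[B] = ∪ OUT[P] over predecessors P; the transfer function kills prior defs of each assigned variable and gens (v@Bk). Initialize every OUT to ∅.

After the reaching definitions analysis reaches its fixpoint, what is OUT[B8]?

Converged values:
  B0:   IN={}   OUT={a@B0}
  B1:   IN={a@B0}   OUT={a@B1}
  B2:   IN={a@B1}   OUT={a@B1, e@B2}
  B3:   IN={a@B1, b@B4, e@B2, e@B5, f@B6}   OUT={a@B1, b@B3, e@B3, f@B3}
  B4:   IN={a@B1, b@B3, e@B3, f@B3}   OUT={a@B1, b@B4, e@B3, f@B3}
  B5:   IN={a@B1, b@B4, e@B3, f@B3}   OUT={a@B1, b@B4, e@B5, f@B3}
  B6:   IN={a@B1, b@B4, e@B5, f@B3}   OUT={a@B1, b@B4, e@B5, f@B6}
  B7:   IN={a@B1, b@B4, e@B5, f@B6}   OUT={a@B1, b@B4, e@B7, f@B7}
  B8:   IN={a@B0, a@B1, b@B4, e@B7, f@B7}   OUT={a@B0, a@B1, b@B4, d@B8, e@B7, f@B7}
  B9:   IN={a@B0, a@B1, b@B4, d@B8, e@B2, e@B7, f@B7}   OUT={a@B0, a@B1, b@B4, d@B8, e@B9, f@B7}

Merge at B8: IN[B8] = OUT[B0] ⊔ OUT[B7] = {a@B0, a@B1, b@B4, e@B7, f@B7}
Applying B8's transfer function to that IN value gives OUT[B8] (row B8 above).

Answer: {a@B0, a@B1, b@B4, d@B8, e@B7, f@B7}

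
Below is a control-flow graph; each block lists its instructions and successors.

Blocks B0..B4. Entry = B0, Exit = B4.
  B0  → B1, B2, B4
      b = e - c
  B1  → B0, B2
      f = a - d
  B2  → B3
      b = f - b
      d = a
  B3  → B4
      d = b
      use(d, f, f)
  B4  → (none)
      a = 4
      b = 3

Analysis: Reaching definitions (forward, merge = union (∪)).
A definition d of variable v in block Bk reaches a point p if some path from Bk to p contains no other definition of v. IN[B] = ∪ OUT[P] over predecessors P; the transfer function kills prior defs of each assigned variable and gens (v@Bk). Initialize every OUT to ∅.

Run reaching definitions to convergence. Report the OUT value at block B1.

Converged values:
  B0:   IN={b@B0, f@B1}   OUT={b@B0, f@B1}
  B1:   IN={b@B0, f@B1}   OUT={b@B0, f@B1}
  B2:   IN={b@B0, f@B1}   OUT={b@B2, d@B2, f@B1}
  B3:   IN={b@B2, d@B2, f@B1}   OUT={b@B2, d@B3, f@B1}
  B4:   IN={b@B0, b@B2, d@B3, f@B1}   OUT={a@B4, b@B4, d@B3, f@B1}

Merge at B1: IN[B1] = OUT[B0] = {b@B0, f@B1}
Applying B1's transfer function to that IN value gives OUT[B1] (row B1 above).

Answer: {b@B0, f@B1}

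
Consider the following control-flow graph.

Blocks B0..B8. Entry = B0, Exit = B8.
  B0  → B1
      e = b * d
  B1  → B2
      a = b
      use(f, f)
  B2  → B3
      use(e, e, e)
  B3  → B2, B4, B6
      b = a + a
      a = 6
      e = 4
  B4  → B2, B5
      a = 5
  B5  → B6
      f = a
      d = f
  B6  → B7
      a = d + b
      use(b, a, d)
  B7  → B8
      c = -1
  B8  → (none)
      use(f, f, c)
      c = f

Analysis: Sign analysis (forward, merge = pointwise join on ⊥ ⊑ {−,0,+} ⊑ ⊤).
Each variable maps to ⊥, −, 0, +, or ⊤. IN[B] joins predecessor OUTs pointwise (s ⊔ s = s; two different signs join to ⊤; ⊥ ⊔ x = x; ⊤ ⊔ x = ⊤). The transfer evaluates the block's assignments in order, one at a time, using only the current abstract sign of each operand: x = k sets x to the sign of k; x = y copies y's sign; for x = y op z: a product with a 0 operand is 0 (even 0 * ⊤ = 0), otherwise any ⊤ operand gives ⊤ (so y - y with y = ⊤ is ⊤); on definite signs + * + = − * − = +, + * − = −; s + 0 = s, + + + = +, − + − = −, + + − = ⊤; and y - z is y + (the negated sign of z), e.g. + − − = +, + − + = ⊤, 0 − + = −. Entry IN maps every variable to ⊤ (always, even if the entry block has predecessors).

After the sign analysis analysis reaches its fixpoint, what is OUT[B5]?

Answer: {a: +, b: ⊤, c: ⊤, d: +, e: +, f: +}

Working:
Fixpoint table:
  B0:   IN=(all ⊤)   OUT=(all ⊤)
  B1:   IN=(all ⊤)   OUT=(all ⊤)
  B2:   IN=(all ⊤)   OUT=(all ⊤)
  B3:   IN=(all ⊤)   OUT={a:+, e:+; rest ⊤}
  B4:   IN={a:+, e:+; rest ⊤}   OUT={a:+, e:+; rest ⊤}
  B5:   IN={a:+, e:+; rest ⊤}   OUT={a:+, d:+, e:+, f:+; rest ⊤}
  B6:   IN={a:+, e:+; rest ⊤}   OUT={e:+; rest ⊤}
  B7:   IN={e:+; rest ⊤}   OUT={c:-, e:+; rest ⊤}
  B8:   IN={c:-, e:+; rest ⊤}   OUT={e:+; rest ⊤}

Merge at B5: IN[B5] = OUT[B4] = {a: +, b: ⊤, c: ⊤, d: ⊤, e: +, f: ⊤}
Applying B5's transfer function to that IN value gives OUT[B5] (row B5 above).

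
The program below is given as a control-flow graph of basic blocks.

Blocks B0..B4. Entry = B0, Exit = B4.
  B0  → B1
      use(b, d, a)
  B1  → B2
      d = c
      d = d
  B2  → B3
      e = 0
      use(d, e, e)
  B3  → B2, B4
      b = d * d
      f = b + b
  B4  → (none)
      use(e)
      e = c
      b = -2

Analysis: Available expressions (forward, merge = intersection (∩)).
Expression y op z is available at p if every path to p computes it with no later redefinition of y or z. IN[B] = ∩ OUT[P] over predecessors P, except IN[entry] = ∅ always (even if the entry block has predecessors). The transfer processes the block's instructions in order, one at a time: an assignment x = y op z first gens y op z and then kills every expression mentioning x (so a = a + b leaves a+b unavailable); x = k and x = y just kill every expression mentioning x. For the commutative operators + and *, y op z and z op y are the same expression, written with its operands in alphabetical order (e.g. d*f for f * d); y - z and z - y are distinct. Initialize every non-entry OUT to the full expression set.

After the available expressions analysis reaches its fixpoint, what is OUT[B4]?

Answer: {d*d}

Working:
Per-block solution:
  B0:   IN={}   OUT={}
  B1:   IN={}   OUT={}
  B2:   IN={}   OUT={}
  B3:   IN={}   OUT={b+b, d*d}
  B4:   IN={b+b, d*d}   OUT={d*d}

Merge at B4: IN[B4] = OUT[B3] = {b+b, d*d}
Applying B4's transfer function to that IN value gives OUT[B4] (row B4 above).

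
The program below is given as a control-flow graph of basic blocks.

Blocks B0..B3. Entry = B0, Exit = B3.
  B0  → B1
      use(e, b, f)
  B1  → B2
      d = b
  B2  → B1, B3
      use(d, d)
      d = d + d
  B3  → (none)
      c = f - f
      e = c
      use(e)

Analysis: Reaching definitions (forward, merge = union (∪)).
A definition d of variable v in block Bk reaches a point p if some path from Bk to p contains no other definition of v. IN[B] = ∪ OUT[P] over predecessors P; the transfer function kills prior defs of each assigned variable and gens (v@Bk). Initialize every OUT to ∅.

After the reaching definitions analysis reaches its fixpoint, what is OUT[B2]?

Fixpoint table:
  B0:  IN={}  OUT={}
  B1:  IN={d@B2}  OUT={d@B1}
  B2:  IN={d@B1}  OUT={d@B2}
  B3:  IN={d@B2}  OUT={c@B3, d@B2, e@B3}

Merge at B2: IN[B2] = OUT[B1] = {d@B1}
Applying B2's transfer function to that IN value gives OUT[B2] (row B2 above).

Answer: {d@B2}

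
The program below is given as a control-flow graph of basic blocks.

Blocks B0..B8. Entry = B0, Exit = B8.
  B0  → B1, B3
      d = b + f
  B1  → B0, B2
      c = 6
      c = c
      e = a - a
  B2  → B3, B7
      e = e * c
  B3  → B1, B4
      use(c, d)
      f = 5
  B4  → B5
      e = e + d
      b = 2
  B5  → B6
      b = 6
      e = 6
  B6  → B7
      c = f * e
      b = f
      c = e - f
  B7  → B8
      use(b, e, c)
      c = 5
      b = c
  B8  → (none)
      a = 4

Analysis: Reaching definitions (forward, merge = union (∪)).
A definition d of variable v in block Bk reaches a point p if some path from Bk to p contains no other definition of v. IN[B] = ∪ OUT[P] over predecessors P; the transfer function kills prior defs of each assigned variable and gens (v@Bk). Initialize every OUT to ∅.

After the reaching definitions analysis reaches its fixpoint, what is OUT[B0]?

Answer: {c@B1, d@B0, e@B1, f@B3}

Derivation:
Per-block solution:
  B0:  IN={c@B1, d@B0, e@B1, f@B3}  OUT={c@B1, d@B0, e@B1, f@B3}
  B1:  IN={c@B1, d@B0, e@B1, e@B2, f@B3}  OUT={c@B1, d@B0, e@B1, f@B3}
  B2:  IN={c@B1, d@B0, e@B1, f@B3}  OUT={c@B1, d@B0, e@B2, f@B3}
  B3:  IN={c@B1, d@B0, e@B1, e@B2, f@B3}  OUT={c@B1, d@B0, e@B1, e@B2, f@B3}
  B4:  IN={c@B1, d@B0, e@B1, e@B2, f@B3}  OUT={b@B4, c@B1, d@B0, e@B4, f@B3}
  B5:  IN={b@B4, c@B1, d@B0, e@B4, f@B3}  OUT={b@B5, c@B1, d@B0, e@B5, f@B3}
  B6:  IN={b@B5, c@B1, d@B0, e@B5, f@B3}  OUT={b@B6, c@B6, d@B0, e@B5, f@B3}
  B7:  IN={b@B6, c@B1, c@B6, d@B0, e@B2, e@B5, f@B3}  OUT={b@B7, c@B7, d@B0, e@B2, e@B5, f@B3}
  B8:  IN={b@B7, c@B7, d@B0, e@B2, e@B5, f@B3}  OUT={a@B8, b@B7, c@B7, d@B0, e@B2, e@B5, f@B3}

Merge at B0 (entry node, so the boundary value {} is joined with the incoming edge(s)): IN[B0] = {} ⊔ OUT[B1] = {c@B1, d@B0, e@B1, f@B3}
Applying B0's transfer function to that IN value gives OUT[B0] (row B0 above).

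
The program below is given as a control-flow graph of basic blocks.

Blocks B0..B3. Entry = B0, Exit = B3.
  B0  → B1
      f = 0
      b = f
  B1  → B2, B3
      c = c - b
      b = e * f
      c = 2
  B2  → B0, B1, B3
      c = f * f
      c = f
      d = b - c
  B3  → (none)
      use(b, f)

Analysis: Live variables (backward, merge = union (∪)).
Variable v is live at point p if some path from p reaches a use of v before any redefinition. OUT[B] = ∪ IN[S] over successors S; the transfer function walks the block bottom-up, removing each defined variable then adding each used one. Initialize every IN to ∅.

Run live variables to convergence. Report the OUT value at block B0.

Fixpoint table:
  B0: | IN={c, e} | OUT={b, c, e, f}
  B1: | IN={b, c, e, f} | OUT={b, e, f}
  B2: | IN={b, e, f} | OUT={b, c, e, f}
  B3: | IN={b, f} | OUT={}

Merge at B0: OUT[B0] = IN[B1] = {b, c, e, f}

Answer: {b, c, e, f}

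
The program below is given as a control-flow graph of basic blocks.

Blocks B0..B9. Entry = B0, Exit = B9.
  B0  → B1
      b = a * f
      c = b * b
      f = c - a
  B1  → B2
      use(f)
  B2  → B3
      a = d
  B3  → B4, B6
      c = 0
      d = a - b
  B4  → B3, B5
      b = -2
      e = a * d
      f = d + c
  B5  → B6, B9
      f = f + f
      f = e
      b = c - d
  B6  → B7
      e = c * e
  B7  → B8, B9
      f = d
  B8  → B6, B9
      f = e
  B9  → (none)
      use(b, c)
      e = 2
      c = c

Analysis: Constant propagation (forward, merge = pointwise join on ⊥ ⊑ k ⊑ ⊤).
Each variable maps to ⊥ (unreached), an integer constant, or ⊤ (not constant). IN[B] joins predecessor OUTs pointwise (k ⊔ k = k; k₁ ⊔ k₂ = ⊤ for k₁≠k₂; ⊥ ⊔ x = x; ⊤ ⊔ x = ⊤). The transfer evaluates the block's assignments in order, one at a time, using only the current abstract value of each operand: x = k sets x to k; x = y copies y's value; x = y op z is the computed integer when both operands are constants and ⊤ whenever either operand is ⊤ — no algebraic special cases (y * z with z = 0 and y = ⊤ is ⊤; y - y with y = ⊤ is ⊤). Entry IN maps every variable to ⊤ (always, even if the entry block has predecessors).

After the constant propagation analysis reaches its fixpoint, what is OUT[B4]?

Answer: {a: ⊤, b: -2, c: 0, d: ⊤, e: ⊤, f: ⊤}

Derivation:
Per-block solution:
  B0:   IN=(all ⊤)   OUT=(all ⊤)
  B1:   IN=(all ⊤)   OUT=(all ⊤)
  B2:   IN=(all ⊤)   OUT=(all ⊤)
  B3:   IN=(all ⊤)   OUT={c:0; rest ⊤}
  B4:   IN={c:0; rest ⊤}   OUT={b:-2, c:0; rest ⊤}
  B5:   IN={b:-2, c:0; rest ⊤}   OUT={c:0; rest ⊤}
  B6:   IN={c:0; rest ⊤}   OUT={c:0; rest ⊤}
  B7:   IN={c:0; rest ⊤}   OUT={c:0; rest ⊤}
  B8:   IN={c:0; rest ⊤}   OUT={c:0; rest ⊤}
  B9:   IN={c:0; rest ⊤}   OUT={c:0, e:2; rest ⊤}

Merge at B4: IN[B4] = OUT[B3] = {a: ⊤, b: ⊤, c: 0, d: ⊤, e: ⊤, f: ⊤}
Applying B4's transfer function to that IN value gives OUT[B4] (row B4 above).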